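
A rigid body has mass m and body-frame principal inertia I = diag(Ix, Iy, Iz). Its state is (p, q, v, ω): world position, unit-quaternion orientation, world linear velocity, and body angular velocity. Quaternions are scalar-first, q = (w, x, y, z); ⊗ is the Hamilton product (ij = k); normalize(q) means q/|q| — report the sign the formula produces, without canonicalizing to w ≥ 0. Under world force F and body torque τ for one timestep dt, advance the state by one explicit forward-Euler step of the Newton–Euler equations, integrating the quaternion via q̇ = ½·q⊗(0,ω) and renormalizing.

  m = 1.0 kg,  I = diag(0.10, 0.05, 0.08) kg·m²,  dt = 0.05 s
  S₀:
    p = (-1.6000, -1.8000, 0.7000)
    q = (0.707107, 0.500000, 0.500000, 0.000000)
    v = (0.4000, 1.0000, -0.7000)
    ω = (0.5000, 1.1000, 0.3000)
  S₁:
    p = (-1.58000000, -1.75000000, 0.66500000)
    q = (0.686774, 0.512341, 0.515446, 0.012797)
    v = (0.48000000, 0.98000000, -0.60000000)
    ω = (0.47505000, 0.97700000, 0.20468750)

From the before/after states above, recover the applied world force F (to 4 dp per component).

v₁ − v₀ = (0.08000000, -0.02000000, 0.10000000)
F = m·Δv/dt = (1.6000, -0.4000, 2.0000)

F = (1.6000, -0.4000, 2.0000)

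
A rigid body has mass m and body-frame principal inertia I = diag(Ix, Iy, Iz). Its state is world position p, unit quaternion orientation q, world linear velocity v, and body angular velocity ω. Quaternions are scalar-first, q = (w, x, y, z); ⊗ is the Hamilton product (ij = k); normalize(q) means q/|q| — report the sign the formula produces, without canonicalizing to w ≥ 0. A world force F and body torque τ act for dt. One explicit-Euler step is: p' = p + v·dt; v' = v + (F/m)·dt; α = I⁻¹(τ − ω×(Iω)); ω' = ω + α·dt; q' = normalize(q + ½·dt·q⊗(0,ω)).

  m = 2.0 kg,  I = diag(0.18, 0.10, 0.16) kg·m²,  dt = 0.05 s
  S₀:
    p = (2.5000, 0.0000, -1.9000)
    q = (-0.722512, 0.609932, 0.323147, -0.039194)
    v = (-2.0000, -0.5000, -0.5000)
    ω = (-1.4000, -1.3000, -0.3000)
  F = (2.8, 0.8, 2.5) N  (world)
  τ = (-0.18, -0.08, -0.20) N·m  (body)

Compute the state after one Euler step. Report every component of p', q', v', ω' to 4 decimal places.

a = (1.4000, 0.4000, 1.2500)
new position p' = (2.4000, -0.0250, -1.9250)
new velocity v' = (-1.9300, -0.4800, -0.4375)
angular accel α = (-1.1300, -0.8840, -0.3400)
ω' = ω + α·dt = (-1.4565, -1.3442, -0.3170)
2q̇ = q⊗(0,ω) = (1.2622377, 0.8636205, 1.1771168, -0.1237522)
q' = normalize(q + ½dt·q⊗(0,ω)) = (-0.6901, 0.6308, 0.3522, -0.0422)

p' = (2.4000, -0.0250, -1.9250)
q' = (-0.6901, 0.6308, 0.3522, -0.0422)
v' = (-1.9300, -0.4800, -0.4375)
ω' = (-1.4565, -1.3442, -0.3170)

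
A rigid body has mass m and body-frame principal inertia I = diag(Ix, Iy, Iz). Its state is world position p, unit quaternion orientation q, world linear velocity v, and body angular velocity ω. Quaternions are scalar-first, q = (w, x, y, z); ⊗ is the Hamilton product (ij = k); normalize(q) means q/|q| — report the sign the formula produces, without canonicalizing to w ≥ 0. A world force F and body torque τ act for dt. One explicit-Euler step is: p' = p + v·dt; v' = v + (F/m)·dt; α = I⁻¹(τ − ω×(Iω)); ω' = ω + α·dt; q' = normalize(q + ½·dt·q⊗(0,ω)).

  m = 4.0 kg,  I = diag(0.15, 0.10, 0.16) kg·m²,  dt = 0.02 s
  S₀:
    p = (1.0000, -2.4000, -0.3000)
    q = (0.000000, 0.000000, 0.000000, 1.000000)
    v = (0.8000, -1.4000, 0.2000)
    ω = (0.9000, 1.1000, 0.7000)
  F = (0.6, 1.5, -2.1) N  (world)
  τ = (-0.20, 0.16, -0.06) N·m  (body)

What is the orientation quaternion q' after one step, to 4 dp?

q' = (-0.0070, -0.0110, 0.0090, 0.9999)

2q̇ = q⊗(0,ω) = (-0.7000000, -1.1000000, 0.9000000, 0.0000000)
q' = normalize(q + ½dt·q⊗(0,ω)) = (-0.0070, -0.0110, 0.0090, 0.9999)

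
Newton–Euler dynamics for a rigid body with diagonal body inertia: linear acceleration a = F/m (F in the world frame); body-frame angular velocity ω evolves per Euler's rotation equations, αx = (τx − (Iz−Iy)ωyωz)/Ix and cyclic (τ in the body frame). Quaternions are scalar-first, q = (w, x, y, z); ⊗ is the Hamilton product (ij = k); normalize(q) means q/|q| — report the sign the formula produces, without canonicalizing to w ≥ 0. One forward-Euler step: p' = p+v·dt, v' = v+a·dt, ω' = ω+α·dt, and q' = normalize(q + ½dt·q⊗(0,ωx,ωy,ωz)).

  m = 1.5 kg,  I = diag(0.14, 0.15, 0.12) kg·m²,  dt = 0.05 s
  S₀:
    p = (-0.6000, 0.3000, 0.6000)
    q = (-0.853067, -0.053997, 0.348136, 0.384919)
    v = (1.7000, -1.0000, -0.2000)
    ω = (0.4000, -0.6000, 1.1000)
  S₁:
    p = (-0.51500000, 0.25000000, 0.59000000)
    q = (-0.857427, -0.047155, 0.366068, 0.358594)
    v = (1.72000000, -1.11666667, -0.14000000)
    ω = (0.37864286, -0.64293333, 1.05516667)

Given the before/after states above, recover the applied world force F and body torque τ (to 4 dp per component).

rate change Δω = (-0.02135714, -0.04293333, -0.04483333)
I·α + gyro = (-0.0400, -0.1200, -0.1100)
Δv = v₁−v₀ = (0.02000000, -0.11666667, 0.06000000)
applied force F = (0.6000, -3.5000, 1.8000)

F = (0.6000, -3.5000, 1.8000)
τ = (-0.0400, -0.1200, -0.1100)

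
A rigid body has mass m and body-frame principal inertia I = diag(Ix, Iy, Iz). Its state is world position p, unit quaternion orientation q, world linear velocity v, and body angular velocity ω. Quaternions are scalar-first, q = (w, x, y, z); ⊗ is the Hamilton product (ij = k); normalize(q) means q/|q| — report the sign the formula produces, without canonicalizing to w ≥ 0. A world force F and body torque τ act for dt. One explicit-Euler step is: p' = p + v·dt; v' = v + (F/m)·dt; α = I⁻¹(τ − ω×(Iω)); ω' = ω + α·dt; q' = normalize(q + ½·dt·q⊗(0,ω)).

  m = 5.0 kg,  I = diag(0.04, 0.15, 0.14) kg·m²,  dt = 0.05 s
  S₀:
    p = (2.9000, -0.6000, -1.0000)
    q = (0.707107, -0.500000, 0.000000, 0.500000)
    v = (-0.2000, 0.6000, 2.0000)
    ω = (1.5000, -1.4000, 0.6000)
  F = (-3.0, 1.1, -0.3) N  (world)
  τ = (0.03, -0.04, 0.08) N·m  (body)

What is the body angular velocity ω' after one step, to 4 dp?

ω' = (1.5270, -1.3833, 0.7111)

angular accel α = (0.5400, 0.3333, 2.2214)
new body rate ω' = (1.5270, -1.3833, 0.7111)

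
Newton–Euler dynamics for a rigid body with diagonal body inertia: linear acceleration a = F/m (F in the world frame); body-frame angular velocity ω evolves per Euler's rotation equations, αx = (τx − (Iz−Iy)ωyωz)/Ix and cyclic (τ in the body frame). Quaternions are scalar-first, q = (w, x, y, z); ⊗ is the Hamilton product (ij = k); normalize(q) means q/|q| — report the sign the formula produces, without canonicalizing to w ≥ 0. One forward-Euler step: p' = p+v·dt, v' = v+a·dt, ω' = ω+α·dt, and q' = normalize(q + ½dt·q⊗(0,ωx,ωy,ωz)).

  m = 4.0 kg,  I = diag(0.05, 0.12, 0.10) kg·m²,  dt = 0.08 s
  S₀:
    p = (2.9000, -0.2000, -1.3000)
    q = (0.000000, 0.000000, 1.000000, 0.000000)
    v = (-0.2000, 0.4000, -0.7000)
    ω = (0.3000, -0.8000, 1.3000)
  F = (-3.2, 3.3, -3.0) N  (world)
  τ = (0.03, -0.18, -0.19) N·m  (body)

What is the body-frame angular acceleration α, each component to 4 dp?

α = (0.1840, -1.3375, -1.7320)

gyro term ω×Iω = (0.0208, -0.0195, -0.0168)
angular accel α = (0.1840, -1.3375, -1.7320)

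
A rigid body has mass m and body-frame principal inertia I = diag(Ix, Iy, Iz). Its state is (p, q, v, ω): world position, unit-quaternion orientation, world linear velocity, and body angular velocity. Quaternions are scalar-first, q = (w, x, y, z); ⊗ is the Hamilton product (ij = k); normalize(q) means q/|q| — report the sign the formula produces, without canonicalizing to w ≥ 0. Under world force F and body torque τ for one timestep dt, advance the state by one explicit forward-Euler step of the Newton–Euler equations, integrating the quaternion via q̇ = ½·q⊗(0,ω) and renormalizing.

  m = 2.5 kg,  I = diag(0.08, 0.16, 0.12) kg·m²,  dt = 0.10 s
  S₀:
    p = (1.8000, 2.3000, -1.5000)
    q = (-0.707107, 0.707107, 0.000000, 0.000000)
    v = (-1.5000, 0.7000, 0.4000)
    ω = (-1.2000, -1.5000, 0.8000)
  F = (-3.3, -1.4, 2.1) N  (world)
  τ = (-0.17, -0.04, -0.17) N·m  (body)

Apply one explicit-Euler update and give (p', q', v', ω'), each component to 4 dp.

ω×(Iω) gyroscopic = (0.0480, 0.0384, 0.1440)
α = I⁻¹(τ − ω×Iω) = (-2.7250, -0.4900, -2.6167)
new body rate ω' = (-1.4725, -1.5490, 0.5383)
2q̇ = q⊗(0,ω) = (0.8485284, 0.8485284, 0.4949749, -1.6263461)
q + ½dt·q⊗(0,ω), renormalized = (-0.6611, 0.7455, 0.0246, -0.0809)
linear accel F/m = (-1.3200, -0.5600, 0.8400)
p' = p + v·dt = (1.6500, 2.3700, -1.4600)
new velocity v' = (-1.6320, 0.6440, 0.4840)

p' = (1.6500, 2.3700, -1.4600)
q' = (-0.6611, 0.7455, 0.0246, -0.0809)
v' = (-1.6320, 0.6440, 0.4840)
ω' = (-1.4725, -1.5490, 0.5383)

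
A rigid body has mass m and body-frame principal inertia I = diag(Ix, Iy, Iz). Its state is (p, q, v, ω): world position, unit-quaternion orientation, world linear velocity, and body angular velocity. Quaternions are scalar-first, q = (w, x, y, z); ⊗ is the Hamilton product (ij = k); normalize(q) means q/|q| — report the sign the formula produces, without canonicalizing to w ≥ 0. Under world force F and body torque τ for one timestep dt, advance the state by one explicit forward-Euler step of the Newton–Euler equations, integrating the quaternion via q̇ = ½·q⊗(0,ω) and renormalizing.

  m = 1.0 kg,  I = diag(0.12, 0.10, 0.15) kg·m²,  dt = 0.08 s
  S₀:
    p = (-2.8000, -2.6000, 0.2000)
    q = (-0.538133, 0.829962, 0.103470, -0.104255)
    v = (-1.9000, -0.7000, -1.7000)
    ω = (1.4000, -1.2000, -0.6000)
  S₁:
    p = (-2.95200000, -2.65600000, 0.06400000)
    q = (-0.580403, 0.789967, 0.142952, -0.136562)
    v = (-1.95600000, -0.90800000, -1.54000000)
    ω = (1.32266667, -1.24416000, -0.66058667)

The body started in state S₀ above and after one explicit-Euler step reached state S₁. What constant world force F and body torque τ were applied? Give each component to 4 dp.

F = (-0.7000, -2.6000, 2.0000)
τ = (-0.0800, -0.0300, -0.0800)

ω₁ − ω₀ = (-0.07733333, -0.04416000, -0.06058667)
I·α + gyro = (-0.0800, -0.0300, -0.0800)
v₁ − v₀ = (-0.05600000, -0.20800000, 0.16000000)
applied force F = (-0.7000, -2.6000, 2.0000)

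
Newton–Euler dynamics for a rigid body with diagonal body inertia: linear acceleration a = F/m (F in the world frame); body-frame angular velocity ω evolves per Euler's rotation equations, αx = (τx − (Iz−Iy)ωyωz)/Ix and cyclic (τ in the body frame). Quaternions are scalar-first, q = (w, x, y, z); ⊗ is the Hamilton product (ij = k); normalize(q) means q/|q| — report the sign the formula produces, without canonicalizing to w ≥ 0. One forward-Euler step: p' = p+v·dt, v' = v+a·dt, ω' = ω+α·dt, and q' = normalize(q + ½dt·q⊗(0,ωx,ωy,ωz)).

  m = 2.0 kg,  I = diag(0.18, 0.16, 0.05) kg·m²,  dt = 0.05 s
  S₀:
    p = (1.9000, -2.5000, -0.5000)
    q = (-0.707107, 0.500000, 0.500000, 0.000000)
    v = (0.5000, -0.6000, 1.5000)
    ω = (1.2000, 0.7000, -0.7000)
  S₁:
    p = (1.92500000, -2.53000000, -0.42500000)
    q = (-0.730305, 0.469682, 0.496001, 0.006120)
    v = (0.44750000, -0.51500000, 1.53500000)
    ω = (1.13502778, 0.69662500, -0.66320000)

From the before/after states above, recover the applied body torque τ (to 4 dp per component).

ω₁ − ω₀ = (-0.06497222, -0.00337500, 0.03680000)
τ = I·(Δω/dt) + ω₀×(Iω₀) = (-0.1800, -0.1200, 0.0200)

τ = (-0.1800, -0.1200, 0.0200)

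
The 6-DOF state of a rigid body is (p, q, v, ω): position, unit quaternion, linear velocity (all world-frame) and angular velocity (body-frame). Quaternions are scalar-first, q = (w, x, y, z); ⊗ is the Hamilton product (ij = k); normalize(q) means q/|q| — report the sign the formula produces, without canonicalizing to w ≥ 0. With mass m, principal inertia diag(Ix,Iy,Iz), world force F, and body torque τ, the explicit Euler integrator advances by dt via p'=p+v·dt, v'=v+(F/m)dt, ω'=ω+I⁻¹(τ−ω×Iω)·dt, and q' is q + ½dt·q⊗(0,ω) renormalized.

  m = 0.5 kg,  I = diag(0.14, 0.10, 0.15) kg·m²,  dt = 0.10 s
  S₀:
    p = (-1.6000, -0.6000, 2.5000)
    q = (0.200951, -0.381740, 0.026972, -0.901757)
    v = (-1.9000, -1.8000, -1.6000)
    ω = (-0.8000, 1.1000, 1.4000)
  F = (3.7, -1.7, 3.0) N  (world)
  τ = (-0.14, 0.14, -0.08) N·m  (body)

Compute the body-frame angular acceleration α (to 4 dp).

α = (-1.5500, 1.2880, -0.7680)

gyro term ω×Iω = (0.0770, 0.0112, 0.0352)
(τ − ω×Iω)/I = (-1.5500, 1.2880, -0.7680)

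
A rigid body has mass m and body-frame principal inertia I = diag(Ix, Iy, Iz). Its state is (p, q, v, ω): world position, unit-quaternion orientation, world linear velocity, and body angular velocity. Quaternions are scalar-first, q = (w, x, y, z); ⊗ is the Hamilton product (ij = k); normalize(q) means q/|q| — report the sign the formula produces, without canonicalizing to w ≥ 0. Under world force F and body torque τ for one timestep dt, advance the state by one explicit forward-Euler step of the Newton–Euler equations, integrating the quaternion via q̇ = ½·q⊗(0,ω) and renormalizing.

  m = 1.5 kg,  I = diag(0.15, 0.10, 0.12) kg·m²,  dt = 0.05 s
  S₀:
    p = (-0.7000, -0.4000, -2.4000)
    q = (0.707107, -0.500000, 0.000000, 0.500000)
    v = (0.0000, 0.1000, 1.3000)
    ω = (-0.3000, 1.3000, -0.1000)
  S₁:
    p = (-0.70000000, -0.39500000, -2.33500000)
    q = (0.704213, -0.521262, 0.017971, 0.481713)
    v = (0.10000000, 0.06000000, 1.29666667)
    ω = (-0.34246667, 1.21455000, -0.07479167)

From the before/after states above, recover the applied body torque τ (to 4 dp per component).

ω₁ − ω₀ = (-0.04246667, -0.08545000, 0.02520833)
gyro term ω₀×Iω₀ = (-0.0026, 0.0009, 0.0195)
τ = I·(Δω/dt) + ω₀×(Iω₀) = (-0.1300, -0.1700, 0.0800)

τ = (-0.1300, -0.1700, 0.0800)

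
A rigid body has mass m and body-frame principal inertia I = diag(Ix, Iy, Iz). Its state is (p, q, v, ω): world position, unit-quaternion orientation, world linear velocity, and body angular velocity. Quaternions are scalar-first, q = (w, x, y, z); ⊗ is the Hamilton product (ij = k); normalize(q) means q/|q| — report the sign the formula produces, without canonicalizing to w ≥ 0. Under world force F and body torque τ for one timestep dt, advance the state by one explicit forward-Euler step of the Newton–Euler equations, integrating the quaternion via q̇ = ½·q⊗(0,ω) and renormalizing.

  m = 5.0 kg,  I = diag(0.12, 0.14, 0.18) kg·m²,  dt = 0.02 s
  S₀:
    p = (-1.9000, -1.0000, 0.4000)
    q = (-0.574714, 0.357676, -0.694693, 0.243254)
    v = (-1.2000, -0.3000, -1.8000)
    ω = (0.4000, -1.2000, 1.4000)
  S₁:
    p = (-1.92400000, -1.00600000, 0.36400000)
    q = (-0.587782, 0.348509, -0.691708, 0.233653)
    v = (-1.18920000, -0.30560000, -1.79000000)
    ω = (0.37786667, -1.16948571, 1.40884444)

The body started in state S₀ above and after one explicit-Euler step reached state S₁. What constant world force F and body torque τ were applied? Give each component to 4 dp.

velocity change Δv = (0.01080000, -0.00560000, 0.01000000)
applied force F = (2.7000, -1.4000, 2.5000)
Δω = ω₁−ω₀ = (-0.02213333, 0.03051429, 0.00884444)
τ = I·(Δω/dt) + ω₀×(Iω₀) = (-0.2000, 0.1800, 0.0700)

F = (2.7000, -1.4000, 2.5000)
τ = (-0.2000, 0.1800, 0.0700)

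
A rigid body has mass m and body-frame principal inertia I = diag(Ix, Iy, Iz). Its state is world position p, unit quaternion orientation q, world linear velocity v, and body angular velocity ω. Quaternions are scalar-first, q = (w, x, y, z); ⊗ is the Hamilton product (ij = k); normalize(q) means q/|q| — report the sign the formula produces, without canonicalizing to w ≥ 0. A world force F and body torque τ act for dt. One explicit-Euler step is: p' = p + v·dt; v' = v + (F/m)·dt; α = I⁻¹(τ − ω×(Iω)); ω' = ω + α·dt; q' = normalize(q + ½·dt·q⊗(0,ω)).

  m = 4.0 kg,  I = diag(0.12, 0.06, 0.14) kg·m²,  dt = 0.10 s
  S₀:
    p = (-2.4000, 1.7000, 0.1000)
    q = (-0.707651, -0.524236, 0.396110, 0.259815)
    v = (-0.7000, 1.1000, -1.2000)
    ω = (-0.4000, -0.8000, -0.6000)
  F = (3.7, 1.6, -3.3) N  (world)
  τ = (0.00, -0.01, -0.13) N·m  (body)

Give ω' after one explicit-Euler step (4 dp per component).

angular accel α = (-0.3200, -0.0867, -0.7914)
ω + α·dt = (-0.4320, -0.8087, -0.6791)

ω' = (-0.4320, -0.8087, -0.6791)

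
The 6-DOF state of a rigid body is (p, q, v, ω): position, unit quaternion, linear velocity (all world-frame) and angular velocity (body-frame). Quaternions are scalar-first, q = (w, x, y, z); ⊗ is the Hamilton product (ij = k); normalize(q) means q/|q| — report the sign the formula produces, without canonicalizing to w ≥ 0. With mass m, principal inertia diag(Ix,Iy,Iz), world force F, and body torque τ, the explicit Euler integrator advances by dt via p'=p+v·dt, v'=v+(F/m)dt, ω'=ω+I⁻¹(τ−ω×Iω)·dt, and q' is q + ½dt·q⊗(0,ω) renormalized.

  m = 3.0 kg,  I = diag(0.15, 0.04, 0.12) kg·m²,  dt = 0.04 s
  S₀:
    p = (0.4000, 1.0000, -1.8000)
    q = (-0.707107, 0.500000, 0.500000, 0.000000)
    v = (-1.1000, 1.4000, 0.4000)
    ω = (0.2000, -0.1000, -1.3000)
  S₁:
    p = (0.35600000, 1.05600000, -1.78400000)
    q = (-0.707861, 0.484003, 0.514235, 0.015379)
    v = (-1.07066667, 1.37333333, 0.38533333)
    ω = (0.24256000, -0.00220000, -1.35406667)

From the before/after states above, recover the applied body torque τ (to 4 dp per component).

τ = (0.1700, 0.0900, -0.1600)

Δω = ω₁−ω₀ = (0.04256000, 0.09780000, -0.05406667)
precession coupling = (0.0104, -0.0078, 0.0022)
I·α + gyro = (0.1700, 0.0900, -0.1600)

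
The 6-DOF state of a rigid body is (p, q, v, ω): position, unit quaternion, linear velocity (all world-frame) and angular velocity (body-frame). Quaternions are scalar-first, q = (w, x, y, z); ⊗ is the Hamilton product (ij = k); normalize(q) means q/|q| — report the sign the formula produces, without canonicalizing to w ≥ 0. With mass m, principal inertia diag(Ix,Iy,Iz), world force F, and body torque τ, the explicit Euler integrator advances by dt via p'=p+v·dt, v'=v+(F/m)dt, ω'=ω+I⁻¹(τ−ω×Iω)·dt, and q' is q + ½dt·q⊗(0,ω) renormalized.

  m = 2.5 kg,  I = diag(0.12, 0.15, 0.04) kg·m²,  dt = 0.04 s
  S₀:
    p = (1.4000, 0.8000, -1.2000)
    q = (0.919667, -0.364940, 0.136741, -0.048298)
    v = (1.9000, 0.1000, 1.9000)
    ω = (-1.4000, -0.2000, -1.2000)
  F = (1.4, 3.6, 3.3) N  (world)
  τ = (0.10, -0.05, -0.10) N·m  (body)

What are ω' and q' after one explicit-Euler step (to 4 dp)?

ω' = (-1.3579, -0.2492, -1.3084)
q' = (0.9082, -0.3939, 0.1256, -0.0650)

precession coupling ω×(Iω) = (-0.0264, 0.1344, 0.0084)
(τ − ω×Iω)/I = (1.0533, -1.2293, -2.7100)
ω' = ω + α·dt = (-1.3579, -0.2492, -1.3084)
q⊗(0,ω) = (-0.5415254, -1.4612826, -0.5542442, -0.8391750)
updated quaternion q' = (0.9082, -0.3939, 0.1256, -0.0650)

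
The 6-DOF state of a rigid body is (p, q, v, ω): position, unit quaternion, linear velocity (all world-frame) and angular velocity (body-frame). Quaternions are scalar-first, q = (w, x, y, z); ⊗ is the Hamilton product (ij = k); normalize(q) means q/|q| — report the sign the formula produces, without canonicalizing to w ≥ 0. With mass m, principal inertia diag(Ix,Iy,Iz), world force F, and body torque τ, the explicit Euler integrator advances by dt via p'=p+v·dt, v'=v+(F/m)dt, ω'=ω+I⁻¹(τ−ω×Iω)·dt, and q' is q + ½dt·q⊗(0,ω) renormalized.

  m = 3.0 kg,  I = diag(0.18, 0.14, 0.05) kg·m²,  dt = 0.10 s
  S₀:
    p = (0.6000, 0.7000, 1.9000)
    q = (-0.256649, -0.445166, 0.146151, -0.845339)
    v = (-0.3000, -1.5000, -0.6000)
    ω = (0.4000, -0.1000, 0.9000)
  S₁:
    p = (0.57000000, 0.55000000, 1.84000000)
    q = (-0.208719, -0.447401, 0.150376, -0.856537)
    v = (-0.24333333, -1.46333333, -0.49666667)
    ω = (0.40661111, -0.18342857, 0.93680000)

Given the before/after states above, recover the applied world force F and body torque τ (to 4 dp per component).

Δω = ω₁−ω₀ = (0.00661111, -0.08342857, 0.03680000)
gyro term ω₀×Iω₀ = (0.0081, 0.0468, 0.0016)
τ = I·(Δω/dt) + ω₀×(Iω₀) = (0.0200, -0.0700, 0.0200)
v₁ − v₀ = (0.05666667, 0.03666667, 0.10333333)
applied force F = (1.7000, 1.1000, 3.1000)

F = (1.7000, 1.1000, 3.1000)
τ = (0.0200, -0.0700, 0.0200)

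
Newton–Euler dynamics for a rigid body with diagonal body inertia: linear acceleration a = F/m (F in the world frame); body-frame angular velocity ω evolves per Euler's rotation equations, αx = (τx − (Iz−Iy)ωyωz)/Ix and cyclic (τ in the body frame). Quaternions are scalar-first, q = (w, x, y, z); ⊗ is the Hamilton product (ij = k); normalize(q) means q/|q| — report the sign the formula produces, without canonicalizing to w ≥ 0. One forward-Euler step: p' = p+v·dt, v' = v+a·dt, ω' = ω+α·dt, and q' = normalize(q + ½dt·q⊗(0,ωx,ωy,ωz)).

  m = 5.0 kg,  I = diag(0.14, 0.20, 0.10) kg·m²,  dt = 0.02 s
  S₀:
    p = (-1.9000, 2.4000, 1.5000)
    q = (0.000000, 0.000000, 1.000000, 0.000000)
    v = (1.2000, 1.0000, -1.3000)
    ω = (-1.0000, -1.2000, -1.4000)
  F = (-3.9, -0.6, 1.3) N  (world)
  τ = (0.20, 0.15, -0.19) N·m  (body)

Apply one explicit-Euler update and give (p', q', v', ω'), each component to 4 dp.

p' = p + v·dt = (-1.8760, 2.4200, 1.4740)
new velocity v' = (1.1844, 0.9976, -1.2948)
ω×(Iω) gyroscopic = (-0.1680, 0.0560, 0.0720)
α = I⁻¹(τ − ω×Iω) = (2.6286, 0.4700, -2.6200)
ω + α·dt = (-0.9474, -1.1906, -1.4524)
2q̇ = q⊗(0,ω) = (1.2000000, -1.4000000, 0.0000000, 1.0000000)
updated quaternion q' = (0.0120, -0.0140, 0.9998, 0.0100)

p' = (-1.8760, 2.4200, 1.4740)
q' = (0.0120, -0.0140, 0.9998, 0.0100)
v' = (1.1844, 0.9976, -1.2948)
ω' = (-0.9474, -1.1906, -1.4524)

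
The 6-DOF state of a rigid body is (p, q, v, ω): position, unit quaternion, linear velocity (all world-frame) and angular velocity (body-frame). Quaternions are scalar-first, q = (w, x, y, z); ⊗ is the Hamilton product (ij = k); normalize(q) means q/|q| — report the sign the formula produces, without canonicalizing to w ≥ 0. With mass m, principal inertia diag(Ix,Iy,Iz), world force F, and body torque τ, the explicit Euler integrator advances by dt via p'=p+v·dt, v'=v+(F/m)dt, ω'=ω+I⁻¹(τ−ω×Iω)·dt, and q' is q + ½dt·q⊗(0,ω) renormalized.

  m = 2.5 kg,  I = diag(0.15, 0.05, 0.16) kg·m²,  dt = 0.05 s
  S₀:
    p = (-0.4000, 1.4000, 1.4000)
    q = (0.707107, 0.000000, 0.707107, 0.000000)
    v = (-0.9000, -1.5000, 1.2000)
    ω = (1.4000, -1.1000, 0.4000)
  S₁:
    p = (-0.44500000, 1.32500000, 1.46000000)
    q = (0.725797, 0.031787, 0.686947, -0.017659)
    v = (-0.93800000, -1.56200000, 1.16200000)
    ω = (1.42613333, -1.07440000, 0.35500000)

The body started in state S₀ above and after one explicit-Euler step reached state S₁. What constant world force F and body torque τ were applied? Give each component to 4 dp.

F = (-1.9000, -3.1000, -1.9000)
τ = (0.0300, 0.0200, 0.0100)

velocity change Δv = (-0.03800000, -0.06200000, -0.03800000)
F = m·Δv/dt = (-1.9000, -3.1000, -1.9000)
rate change Δω = (0.02613333, 0.02560000, -0.04500000)
τ = I·(Δω/dt) + ω₀×(Iω₀) = (0.0300, 0.0200, 0.0100)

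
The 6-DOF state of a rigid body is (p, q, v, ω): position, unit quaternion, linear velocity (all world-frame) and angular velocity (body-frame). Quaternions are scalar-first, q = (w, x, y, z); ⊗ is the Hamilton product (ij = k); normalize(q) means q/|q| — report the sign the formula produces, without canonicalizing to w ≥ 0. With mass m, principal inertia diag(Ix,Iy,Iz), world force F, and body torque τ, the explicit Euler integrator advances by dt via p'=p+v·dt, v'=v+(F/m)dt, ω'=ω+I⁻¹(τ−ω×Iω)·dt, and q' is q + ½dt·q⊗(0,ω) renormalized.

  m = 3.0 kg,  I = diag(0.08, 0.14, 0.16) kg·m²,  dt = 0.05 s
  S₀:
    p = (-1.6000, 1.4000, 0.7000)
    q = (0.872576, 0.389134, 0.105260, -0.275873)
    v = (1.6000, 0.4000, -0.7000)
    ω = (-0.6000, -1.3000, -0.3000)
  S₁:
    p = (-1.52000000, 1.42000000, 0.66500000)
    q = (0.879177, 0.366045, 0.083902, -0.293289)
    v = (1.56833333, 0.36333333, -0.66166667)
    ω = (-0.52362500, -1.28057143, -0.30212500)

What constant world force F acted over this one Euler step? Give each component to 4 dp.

F = (-1.9000, -2.2000, 2.3000)

v₁ − v₀ = (-0.03166667, -0.03666667, 0.03833333)
F = m·Δv/dt = (-1.9000, -2.2000, 2.3000)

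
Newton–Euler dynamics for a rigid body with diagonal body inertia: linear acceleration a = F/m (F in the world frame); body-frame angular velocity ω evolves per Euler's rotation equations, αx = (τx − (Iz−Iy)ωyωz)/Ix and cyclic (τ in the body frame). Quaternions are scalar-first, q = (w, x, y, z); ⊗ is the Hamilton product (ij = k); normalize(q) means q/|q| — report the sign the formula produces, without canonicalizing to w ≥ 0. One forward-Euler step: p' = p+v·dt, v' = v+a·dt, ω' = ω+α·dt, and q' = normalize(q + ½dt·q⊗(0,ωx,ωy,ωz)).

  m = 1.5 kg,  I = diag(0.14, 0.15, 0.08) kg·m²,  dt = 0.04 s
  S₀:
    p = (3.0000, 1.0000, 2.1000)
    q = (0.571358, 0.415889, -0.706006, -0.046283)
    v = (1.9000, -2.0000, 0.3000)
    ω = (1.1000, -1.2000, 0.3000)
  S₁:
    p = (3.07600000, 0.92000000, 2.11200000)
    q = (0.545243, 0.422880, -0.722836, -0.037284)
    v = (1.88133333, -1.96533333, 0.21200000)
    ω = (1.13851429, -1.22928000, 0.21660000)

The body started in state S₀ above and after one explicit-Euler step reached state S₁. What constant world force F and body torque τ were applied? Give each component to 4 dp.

velocity change Δv = (-0.01866667, 0.03466667, -0.08800000)
F = m·Δv/dt = (-0.7000, 1.3000, -3.3000)
ω₁ − ω₀ = (0.03851429, -0.02928000, -0.08340000)
ω₀×(Iω₀) = (0.0252, 0.0198, -0.0132)
I·α + gyro = (0.1600, -0.0900, -0.1800)

F = (-0.7000, 1.3000, -3.3000)
τ = (0.1600, -0.0900, -0.1800)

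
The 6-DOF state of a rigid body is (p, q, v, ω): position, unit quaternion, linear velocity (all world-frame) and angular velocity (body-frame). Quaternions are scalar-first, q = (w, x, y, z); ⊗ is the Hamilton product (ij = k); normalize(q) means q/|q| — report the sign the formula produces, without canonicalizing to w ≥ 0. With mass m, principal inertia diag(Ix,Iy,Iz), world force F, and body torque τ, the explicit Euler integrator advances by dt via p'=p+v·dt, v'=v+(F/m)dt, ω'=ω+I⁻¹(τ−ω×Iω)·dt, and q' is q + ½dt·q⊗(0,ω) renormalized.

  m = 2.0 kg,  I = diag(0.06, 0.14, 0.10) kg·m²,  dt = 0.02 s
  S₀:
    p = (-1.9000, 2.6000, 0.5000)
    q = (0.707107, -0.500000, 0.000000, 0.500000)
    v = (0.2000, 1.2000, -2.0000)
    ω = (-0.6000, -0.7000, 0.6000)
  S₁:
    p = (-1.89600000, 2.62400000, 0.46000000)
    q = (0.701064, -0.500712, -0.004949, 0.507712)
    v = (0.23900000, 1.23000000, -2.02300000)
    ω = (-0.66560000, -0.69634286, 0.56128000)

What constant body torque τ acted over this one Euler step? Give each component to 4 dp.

Δω = ω₁−ω₀ = (-0.06560000, 0.00365714, -0.03872000)
gyro term ω₀×Iω₀ = (0.0168, 0.0144, 0.0336)
applied torque τ = (-0.1800, 0.0400, -0.1600)

τ = (-0.1800, 0.0400, -0.1600)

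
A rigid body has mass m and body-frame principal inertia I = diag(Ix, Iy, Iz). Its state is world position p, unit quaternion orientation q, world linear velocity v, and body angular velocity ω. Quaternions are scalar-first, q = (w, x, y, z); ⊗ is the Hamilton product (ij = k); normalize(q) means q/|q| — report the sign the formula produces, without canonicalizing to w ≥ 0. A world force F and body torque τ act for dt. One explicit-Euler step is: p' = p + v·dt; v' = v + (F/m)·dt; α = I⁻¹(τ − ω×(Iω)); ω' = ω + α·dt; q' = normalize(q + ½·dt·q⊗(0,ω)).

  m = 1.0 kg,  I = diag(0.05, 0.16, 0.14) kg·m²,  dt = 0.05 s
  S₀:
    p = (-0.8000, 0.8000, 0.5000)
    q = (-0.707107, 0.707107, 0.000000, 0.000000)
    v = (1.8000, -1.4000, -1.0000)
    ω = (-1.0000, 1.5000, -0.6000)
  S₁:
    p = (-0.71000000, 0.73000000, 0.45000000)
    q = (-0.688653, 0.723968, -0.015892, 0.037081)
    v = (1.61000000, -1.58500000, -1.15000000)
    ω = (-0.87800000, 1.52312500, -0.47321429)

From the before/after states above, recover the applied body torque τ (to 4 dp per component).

τ = (0.1400, 0.0200, 0.1900)

ω₁ − ω₀ = (0.12200000, 0.02312500, 0.12678571)
τ = I·(Δω/dt) + ω₀×(Iω₀) = (0.1400, 0.0200, 0.1900)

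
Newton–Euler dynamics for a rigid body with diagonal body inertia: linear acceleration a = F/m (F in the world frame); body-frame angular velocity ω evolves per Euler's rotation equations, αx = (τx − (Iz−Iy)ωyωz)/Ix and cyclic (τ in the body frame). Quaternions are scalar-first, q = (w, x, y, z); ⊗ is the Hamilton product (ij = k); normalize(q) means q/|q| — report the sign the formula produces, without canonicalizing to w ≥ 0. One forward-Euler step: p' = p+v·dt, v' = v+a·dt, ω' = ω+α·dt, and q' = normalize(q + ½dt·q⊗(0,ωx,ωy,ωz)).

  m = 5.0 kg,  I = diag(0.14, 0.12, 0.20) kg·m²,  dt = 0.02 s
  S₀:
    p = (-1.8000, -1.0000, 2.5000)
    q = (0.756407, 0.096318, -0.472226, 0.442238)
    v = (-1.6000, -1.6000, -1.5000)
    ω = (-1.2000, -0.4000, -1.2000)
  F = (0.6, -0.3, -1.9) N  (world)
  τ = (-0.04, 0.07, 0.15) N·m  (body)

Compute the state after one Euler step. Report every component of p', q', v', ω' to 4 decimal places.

p' = (-1.8320, -1.0320, 2.4700)
q' = (0.7609, 0.0947, -0.4793, 0.4270)
v' = (-1.5976, -1.6012, -1.5076)
ω' = (-1.2112, -0.3739, -1.1840)

angular accel α = (-0.5600, 1.3033, 0.7980)
ω + α·dt = (-1.2112, -0.3739, -1.1840)
2q̇ = q⊗(0,ω) = (0.4573768, -0.1641220, -0.7176668, -1.5128868)
updated quaternion q' = (0.7609, 0.0947, -0.4793, 0.4270)
p + v·dt = (-1.8320, -1.0320, 2.4700)
new velocity v' = (-1.5976, -1.6012, -1.5076)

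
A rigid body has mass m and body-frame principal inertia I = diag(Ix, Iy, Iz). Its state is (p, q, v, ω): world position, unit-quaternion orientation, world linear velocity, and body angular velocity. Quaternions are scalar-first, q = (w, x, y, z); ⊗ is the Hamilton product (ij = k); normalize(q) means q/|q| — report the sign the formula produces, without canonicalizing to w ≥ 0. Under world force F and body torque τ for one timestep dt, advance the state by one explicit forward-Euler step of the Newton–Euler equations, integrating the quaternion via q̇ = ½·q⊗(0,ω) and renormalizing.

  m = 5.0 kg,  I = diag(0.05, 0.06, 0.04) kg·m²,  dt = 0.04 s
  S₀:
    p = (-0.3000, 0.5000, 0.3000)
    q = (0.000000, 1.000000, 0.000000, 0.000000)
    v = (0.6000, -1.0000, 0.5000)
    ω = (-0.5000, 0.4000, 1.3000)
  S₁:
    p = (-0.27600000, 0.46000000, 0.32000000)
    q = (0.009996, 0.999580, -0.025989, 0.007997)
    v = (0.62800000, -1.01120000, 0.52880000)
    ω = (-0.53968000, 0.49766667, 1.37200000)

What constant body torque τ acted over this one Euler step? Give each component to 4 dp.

τ = (-0.0600, 0.1400, 0.0700)

Δω = ω₁−ω₀ = (-0.03968000, 0.09766667, 0.07200000)
gyro term ω₀×Iω₀ = (-0.0104, -0.0065, -0.0020)
I·α + gyro = (-0.0600, 0.1400, 0.0700)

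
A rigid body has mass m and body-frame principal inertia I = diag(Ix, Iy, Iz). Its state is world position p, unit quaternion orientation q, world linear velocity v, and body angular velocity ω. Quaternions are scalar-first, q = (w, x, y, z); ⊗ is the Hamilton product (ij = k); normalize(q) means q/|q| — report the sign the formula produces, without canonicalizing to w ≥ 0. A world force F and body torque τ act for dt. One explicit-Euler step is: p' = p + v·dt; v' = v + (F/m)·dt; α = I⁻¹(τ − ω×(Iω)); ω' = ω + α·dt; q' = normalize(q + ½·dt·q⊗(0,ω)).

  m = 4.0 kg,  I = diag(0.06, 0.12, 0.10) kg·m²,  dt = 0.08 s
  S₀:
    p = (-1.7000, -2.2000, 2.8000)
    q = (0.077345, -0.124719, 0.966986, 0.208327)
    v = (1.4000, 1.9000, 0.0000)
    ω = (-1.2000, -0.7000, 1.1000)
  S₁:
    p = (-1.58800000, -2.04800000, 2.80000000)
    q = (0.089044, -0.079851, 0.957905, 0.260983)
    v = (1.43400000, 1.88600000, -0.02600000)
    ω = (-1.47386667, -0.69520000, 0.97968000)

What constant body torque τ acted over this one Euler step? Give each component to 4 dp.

τ = (-0.1900, 0.0600, -0.1000)

Δω = ω₁−ω₀ = (-0.27386667, 0.00480000, -0.12032000)
gyro term ω₀×Iω₀ = (0.0154, 0.0528, 0.0504)
τ = I·(Δω/dt) + ω₀×(Iω₀) = (-0.1900, 0.0600, -0.1000)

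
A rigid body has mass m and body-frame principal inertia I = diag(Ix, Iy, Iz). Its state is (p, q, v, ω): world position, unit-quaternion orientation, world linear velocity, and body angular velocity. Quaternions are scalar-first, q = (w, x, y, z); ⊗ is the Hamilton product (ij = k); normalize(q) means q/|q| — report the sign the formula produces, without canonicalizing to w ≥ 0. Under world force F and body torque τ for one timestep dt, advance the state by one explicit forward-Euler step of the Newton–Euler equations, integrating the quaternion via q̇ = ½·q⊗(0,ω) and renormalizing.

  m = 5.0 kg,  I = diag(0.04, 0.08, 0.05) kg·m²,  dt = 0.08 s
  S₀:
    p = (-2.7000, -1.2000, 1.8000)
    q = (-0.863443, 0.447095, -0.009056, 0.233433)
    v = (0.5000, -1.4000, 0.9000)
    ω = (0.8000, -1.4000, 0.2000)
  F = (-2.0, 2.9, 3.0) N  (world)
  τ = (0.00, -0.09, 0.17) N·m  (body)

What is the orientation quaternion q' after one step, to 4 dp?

Hamilton product q⊗(0,ω) = (-0.4170410, -0.3657594, 1.3061476, -0.7913768)
q' = normalize(q + ½dt·q⊗(0,ω)) = (-0.8783, 0.4316, 0.0431, 0.2014)

q' = (-0.8783, 0.4316, 0.0431, 0.2014)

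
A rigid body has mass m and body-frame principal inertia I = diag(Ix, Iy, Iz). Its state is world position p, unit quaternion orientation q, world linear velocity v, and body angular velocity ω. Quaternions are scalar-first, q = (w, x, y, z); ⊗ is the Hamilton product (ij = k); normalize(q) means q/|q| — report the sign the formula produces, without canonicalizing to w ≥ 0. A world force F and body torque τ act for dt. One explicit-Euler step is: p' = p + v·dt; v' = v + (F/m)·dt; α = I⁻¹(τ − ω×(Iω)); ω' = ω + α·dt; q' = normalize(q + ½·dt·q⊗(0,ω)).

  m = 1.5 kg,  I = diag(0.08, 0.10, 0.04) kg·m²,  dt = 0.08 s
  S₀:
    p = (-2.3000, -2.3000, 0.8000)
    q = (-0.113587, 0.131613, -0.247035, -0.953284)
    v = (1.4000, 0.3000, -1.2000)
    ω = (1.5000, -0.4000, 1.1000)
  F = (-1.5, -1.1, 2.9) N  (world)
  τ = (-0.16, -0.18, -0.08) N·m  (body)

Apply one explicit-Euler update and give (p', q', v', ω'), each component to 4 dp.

a = F/m = (-1.0000, -0.7333, 1.9333)
new position p' = (-2.1880, -2.2760, 0.7040)
v' = v + a·dt = (1.3200, 0.2413, -1.0453)
(τ − ω×Iω)/I = (-2.3300, -2.4600, -1.7000)
new body rate ω' = (1.3136, -0.5968, 0.9640)
2q̇ = q⊗(0,ω) = (0.7523789, -0.8234326, -1.5292655, 0.1929616)
q + ½dt·q⊗(0,ω), renormalized = (-0.0833, 0.0984, -0.3073, -0.9428)

p' = (-2.1880, -2.2760, 0.7040)
q' = (-0.0833, 0.0984, -0.3073, -0.9428)
v' = (1.3200, 0.2413, -1.0453)
ω' = (1.3136, -0.5968, 0.9640)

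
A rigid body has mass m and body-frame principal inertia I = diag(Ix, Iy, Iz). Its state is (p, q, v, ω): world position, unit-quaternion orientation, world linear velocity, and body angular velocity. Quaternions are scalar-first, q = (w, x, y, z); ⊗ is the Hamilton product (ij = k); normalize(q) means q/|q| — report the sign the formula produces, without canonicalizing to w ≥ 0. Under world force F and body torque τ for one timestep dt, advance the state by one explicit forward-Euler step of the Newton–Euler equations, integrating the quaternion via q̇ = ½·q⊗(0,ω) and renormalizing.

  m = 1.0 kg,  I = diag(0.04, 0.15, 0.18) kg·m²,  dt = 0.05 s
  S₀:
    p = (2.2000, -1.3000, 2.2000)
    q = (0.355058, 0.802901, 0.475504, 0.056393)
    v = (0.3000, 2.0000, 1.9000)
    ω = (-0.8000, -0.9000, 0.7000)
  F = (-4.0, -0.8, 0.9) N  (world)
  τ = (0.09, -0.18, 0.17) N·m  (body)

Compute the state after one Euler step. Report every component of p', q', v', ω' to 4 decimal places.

p' = p + v·dt = (2.2150, -1.2000, 2.2950)
v' = v + a·dt = (0.1000, 1.9600, 1.9450)
α = I⁻¹(τ − ω×Iω) = (2.7225, -1.7227, 0.5044)
ω + α·dt = (-0.6639, -0.9861, 0.7252)
Hamilton product q⊗(0,ω) = (1.0307993, 0.0995601, -0.9266973, -0.0936671)
q' = normalize(q + ½dt·q⊗(0,ω)) = (0.3806, 0.8049, 0.4521, 0.0540)

p' = (2.2150, -1.2000, 2.2950)
q' = (0.3806, 0.8049, 0.4521, 0.0540)
v' = (0.1000, 1.9600, 1.9450)
ω' = (-0.6639, -0.9861, 0.7252)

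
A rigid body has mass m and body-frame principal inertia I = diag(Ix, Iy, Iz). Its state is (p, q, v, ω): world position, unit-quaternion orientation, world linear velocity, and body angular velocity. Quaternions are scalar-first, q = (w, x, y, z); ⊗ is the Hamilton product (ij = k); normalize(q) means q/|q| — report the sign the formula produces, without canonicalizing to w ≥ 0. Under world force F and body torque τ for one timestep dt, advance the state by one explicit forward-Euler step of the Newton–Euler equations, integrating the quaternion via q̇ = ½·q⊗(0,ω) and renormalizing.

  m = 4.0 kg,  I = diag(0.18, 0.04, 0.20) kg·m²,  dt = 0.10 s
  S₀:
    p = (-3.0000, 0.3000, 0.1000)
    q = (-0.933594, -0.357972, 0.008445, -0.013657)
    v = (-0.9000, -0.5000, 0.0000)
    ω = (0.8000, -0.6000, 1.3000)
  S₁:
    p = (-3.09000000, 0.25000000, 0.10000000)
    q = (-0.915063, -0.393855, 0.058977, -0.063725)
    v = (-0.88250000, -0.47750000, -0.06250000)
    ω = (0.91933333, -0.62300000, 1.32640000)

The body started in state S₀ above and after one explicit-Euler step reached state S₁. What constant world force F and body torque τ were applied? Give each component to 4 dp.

velocity change Δv = (0.01750000, 0.02250000, -0.06250000)
m·(v₁−v₀)/dt = (0.7000, 0.9000, -2.5000)
Δω = ω₁−ω₀ = (0.11933333, -0.02300000, 0.02640000)
τ = I·(Δω/dt) + ω₀×(Iω₀) = (0.0900, -0.0300, 0.1200)

F = (0.7000, 0.9000, -2.5000)
τ = (0.0900, -0.0300, 0.1200)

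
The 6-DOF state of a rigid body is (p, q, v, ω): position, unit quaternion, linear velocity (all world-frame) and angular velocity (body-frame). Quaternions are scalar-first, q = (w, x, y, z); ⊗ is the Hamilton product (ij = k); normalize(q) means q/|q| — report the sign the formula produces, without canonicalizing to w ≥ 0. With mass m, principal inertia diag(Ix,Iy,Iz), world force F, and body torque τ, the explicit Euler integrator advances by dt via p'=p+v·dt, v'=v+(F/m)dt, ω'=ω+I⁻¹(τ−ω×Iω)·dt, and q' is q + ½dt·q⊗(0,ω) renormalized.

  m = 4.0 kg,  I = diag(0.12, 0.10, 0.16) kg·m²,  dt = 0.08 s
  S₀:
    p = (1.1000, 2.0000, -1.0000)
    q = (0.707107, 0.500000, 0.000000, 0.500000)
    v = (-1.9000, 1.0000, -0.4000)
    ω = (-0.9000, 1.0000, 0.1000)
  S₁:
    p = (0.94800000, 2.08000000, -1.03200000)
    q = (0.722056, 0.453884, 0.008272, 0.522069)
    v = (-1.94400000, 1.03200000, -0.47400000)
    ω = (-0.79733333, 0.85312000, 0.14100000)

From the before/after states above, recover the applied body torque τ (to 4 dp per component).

rate change Δω = (0.10266667, -0.14688000, 0.04100000)
gyro term ω₀×Iω₀ = (0.0060, 0.0036, 0.0180)
τ = I·(Δω/dt) + ω₀×(Iω₀) = (0.1600, -0.1800, 0.1000)

τ = (0.1600, -0.1800, 0.1000)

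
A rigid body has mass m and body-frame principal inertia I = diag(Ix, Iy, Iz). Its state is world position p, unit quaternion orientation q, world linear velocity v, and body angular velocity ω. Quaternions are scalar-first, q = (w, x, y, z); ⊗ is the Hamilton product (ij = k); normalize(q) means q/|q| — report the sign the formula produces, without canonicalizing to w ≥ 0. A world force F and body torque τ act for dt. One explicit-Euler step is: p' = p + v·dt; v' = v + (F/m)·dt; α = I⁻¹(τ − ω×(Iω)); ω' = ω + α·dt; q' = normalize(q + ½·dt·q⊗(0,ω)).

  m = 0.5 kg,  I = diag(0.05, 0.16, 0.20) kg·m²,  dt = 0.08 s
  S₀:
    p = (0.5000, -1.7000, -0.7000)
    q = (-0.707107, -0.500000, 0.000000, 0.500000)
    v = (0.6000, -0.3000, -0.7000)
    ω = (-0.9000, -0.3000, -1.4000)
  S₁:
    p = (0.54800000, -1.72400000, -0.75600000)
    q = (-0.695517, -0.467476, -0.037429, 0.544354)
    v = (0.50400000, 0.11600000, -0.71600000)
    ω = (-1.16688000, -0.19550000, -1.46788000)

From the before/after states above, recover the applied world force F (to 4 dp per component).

v₁ − v₀ = (-0.09600000, 0.41600000, -0.01600000)
applied force F = (-0.6000, 2.6000, -0.1000)

F = (-0.6000, 2.6000, -0.1000)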